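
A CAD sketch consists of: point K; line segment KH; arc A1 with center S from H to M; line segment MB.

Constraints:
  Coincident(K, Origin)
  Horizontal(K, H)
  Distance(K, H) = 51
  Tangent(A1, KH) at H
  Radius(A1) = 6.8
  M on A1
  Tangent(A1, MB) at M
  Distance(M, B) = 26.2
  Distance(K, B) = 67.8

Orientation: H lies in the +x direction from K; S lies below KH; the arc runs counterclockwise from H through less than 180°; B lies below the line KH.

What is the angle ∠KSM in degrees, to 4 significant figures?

40.46°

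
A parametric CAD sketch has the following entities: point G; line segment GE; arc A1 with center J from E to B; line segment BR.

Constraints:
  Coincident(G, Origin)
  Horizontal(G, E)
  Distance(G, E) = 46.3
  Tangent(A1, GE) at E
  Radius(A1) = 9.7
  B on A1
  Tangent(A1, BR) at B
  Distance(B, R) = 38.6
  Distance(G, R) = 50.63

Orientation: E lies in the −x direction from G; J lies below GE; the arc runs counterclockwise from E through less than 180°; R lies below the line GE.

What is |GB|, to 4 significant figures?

55.64

Checks: |JE| = 9.700 ✓; |JB| = 9.700 ✓; ∠(JB, BR) = 90.00° ✓; |BR| = 38.60 ✓; |GR| = 50.63 ✓.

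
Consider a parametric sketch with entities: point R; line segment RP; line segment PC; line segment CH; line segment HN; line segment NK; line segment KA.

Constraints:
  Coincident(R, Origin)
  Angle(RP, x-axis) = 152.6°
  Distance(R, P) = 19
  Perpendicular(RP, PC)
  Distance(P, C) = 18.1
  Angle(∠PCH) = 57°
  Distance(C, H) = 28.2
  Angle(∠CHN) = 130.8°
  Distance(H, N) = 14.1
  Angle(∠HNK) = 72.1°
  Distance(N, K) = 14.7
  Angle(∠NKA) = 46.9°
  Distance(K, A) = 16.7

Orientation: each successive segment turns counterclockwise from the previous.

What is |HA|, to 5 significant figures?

1.6088

∠HNK = 72.1° gives NK at 162.70° from the x-axis; with |NK| = 14.7, K = (-3.0400, 11.319). ∠NKA = 46.9° gives KA at -64.200° from the x-axis; with |KA| = 16.7, A = (4.2284, -3.7160). Then |HA| = |A − H| = 1.6088.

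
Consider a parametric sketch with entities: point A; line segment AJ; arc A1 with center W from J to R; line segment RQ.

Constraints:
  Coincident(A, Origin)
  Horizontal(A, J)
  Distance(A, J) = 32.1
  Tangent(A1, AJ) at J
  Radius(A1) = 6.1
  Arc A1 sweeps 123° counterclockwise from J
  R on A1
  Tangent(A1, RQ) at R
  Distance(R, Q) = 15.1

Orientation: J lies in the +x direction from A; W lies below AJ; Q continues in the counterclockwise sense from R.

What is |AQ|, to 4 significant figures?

41.56

On A1, J sits at bearing 90° from W; a 123° counterclockwise sweep puts R at bearing 213°, so R = W + 6.1·(cos 213°, sin 213°) = (26.98, -9.422). Tangency of A1 to RQ means the radius WR is perpendicular to RQ, so RQ runs along (−sin 213°, cos 213°); with |RQ| = 15.1, Q = (35.21, -22.09). Then |AQ| = |Q − A| = 41.56.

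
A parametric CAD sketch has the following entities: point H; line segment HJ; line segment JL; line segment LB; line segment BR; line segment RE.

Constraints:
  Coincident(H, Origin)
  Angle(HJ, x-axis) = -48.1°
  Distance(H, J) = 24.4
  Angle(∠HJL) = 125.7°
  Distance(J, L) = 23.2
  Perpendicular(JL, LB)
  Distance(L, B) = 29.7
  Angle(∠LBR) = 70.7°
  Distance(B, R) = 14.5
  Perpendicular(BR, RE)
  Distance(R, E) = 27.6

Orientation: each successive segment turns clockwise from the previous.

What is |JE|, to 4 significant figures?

18.67

∠LBR = 70.7° gives BR at 58.30° from the x-axis; with |BR| = 14.5, R = (-10.07, -22.11). BR ⟂ RE, so RE runs at -31.70°; with |RE| = 27.6, E = (13.41, -36.61). Then |JE| = |E − J| = 18.67.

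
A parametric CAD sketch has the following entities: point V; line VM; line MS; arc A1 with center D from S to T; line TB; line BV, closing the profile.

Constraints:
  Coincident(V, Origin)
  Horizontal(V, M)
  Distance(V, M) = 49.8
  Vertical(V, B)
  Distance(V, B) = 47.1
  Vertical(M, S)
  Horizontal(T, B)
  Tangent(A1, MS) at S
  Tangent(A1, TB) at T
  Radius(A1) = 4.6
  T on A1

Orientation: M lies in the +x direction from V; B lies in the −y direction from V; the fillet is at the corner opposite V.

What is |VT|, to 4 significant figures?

65.28

V is at the origin; VM is horizontal with |VM| = 49.8 and M on the +x side, so M = (49.80, 0.000). VB is vertical with |VB| = 47.1 and B on the −y side, so B = (0.000, -47.10). The virtual corner opposite V is at (49.80, -47.10). A1 meets MS tangentially, so DS is at right angles to MS and since A1 is tangent to TB there, DT ⟂ TB, with radius 4.6, so the center D sits 4.6 in from both sides at D = (45.20, -42.50). That places the tangent points at S = (49.80, -42.50) on MS and T = (45.20, -47.10) on TB. Then |VT| = |T − V| = 65.28.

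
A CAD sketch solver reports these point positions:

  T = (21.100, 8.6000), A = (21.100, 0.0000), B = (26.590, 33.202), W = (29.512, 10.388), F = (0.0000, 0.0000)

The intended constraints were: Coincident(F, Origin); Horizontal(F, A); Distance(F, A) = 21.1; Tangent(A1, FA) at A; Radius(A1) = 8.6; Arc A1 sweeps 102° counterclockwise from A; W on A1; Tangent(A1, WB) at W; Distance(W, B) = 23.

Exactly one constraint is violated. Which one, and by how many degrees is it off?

Tangent(A1, WB) at W — off by 4.70°.

F = (0.00, 0.00) ✓; F.y = 0.00, A.y = 0.00 ✓; |FA| = 21.10 ✓; ∠(TA, AF) = 90.00° ✓; |TA| = 8.600 ✓; bearing(T→W) − bearing(T→A) = 102.0° ✓; |TW| = 8.600 ✓; ∠(TW, WB) = 94.70° ✗; |WB| = 23.00 ✓.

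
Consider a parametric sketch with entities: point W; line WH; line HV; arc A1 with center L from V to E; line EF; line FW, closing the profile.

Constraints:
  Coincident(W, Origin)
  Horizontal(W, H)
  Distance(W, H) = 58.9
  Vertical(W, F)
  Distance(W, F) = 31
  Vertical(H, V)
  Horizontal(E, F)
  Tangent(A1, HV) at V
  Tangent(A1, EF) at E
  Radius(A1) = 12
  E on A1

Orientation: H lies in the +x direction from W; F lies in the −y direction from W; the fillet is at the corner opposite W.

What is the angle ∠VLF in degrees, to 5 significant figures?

165.65°

W is at the origin; WH is horizontal with |WH| = 58.9 and H on the +x side, so H = (58.900, 0.0000). W and F share the same x with |WF| = 31.0 and F on the −y side, so F = (0.0000, -31.000). The virtual corner opposite W is at (58.900, -31.000). A1 meets HV tangentially, so LV is at right angles to HV and A1 meets EF tangentially, so LE is at right angles to EF, with radius 12.0, so the center L sits 12.0 in from both sides at L = (46.900, -19.000). That places the tangent points at V = (58.900, -19.000) on HV and E = (46.900, -31.000) on EF. Then cos ∠VLF = LV·LF / (|LV||LF|), giving 165.65°.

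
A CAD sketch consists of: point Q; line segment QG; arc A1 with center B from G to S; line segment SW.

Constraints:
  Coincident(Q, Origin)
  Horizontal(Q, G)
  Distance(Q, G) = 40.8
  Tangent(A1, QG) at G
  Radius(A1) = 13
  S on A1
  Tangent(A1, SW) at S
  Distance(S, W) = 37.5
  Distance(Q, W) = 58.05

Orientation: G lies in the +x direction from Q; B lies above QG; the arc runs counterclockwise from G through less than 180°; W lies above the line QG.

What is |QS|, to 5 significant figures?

55.230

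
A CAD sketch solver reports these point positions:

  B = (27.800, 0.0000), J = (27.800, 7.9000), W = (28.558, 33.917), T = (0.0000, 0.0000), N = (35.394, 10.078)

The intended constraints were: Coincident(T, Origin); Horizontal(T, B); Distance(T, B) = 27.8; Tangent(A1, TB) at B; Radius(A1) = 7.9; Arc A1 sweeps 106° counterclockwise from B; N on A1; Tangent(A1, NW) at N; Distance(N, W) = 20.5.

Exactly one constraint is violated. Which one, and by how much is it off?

Distance(N, W) = 20.5 — off by 4.30.

T = (0.00, 0.00) ✓; T.y = 0.00, B.y = 0.00 ✓; |TB| = 27.80 ✓; ∠(JB, BT) = 90.00° ✓; |JB| = 7.900 ✓; bearing(J→N) − bearing(J→B) = 106.0° ✓; |JN| = 7.900 ✓; ∠(JN, NW) = 90.00° ✓; |NW| = 24.80 ✗.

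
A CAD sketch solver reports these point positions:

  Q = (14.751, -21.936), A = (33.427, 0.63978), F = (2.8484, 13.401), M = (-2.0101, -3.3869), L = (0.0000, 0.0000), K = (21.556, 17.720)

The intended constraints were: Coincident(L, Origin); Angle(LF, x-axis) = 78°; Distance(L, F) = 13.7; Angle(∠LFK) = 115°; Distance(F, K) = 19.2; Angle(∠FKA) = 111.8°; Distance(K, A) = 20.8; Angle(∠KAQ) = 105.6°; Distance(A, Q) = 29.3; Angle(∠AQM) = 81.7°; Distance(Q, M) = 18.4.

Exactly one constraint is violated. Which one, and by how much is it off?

Distance(Q, M) = 18.4 — off by 6.60.

L = (0.00, 0.00) ✓; LF at 78.00° ✓; |LF| = 13.70 ✓; ∠LFK = 115.0° ✓; |FK| = 19.20 ✓; ∠FKA = 111.8° ✓; |KA| = 20.80 ✓; ∠KAQ = 105.6° ✓; |AQ| = 29.30 ✓; ∠AQM = 81.70° ✓; |QM| = 25.00 ✗.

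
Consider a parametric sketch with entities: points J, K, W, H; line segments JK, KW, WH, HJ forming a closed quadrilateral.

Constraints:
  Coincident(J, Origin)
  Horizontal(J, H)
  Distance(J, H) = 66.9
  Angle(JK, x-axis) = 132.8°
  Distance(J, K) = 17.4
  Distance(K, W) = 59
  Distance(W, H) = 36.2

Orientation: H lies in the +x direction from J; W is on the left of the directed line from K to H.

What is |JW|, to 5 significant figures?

53.389

J is at the origin; JH is horizontal with |JH| = 66.9 and H in +x, so H = (66.9, 0). JK runs at 132.8° with |JK| = 17.4, so K = (-11.822, 12.767). W is determined by |KW| = 59.0 and |WH| = 36.2 together: it lies at the intersection of circle(K, 59.0) and circle(H, 36.2). With |KH| = 79.751, the foot of the radical line on KH is 53.484 from K and the perpendicular offset is √(59.0² − 53.484²) = 24.910. Taking the left-of-KH solution: W = (44.959, 28.793).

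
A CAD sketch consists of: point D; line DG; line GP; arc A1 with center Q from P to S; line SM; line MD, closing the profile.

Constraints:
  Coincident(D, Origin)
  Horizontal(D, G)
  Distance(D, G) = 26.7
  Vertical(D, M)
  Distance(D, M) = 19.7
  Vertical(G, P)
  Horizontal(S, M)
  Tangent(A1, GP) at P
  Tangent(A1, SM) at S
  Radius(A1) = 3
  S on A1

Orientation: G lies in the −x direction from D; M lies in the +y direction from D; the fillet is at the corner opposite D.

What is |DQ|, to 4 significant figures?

28.99

D is at the origin; DG is horizontal with |DG| = 26.7 and G on the −x side, so G = (-26.70, 0.000). D and M share the same x with |DM| = 19.7 and M on the +y side, so M = (0.000, 19.70). The virtual corner opposite D is at (-26.70, 19.70). Since A1 is tangent to GP there, QP ⟂ GP and the tangent condition forces QS to be normal to SM, with radius 3.0, so the center Q sits 3.0 in from both sides at Q = (-23.70, 16.70). Then |DQ| = |Q − D| = 28.99.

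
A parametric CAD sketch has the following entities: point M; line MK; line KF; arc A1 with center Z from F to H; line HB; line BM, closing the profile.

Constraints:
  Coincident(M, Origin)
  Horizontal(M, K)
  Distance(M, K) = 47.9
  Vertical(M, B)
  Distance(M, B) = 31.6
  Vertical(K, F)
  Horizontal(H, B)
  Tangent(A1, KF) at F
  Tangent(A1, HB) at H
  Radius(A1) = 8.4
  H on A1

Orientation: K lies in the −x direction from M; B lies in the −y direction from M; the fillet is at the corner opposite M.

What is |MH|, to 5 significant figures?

50.585

M is at the origin; MK is horizontal with |MK| = 47.9 and K on the −x side, so K = (-47.900, 0.0000). M and B share the same x with |MB| = 31.6 and B on the −y side, so B = (0.0000, -31.600). The virtual corner opposite M is at (-47.900, -31.600). Since A1 is tangent to KF there, ZF ⟂ KF and since A1 is tangent to HB there, ZH ⟂ HB, with radius 8.4, so the center Z sits 8.4 in from both sides at Z = (-39.500, -23.200). That places the tangent points at F = (-47.900, -23.200) on KF and H = (-39.500, -31.600) on HB. Then |MH| = |H − M| = 50.585.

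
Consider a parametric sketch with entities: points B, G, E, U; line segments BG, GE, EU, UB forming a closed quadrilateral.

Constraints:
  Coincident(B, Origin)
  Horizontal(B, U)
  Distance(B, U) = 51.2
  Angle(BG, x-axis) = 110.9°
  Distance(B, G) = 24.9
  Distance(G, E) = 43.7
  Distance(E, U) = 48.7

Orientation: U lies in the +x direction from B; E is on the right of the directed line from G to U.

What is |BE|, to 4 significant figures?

18.81

B is at the origin; BU is horizontal with |BU| = 51.2 and U in +x, so U = (51.2, 0). BG runs at 110.9° with |BG| = 24.9, so G = (-8.883, 23.26). E is determined by |GE| = 43.7 and |EU| = 48.7 together: it lies at the intersection of circle(G, 43.7) and circle(U, 48.7). With |GU| = 64.43, the foot of the radical line on GU is 28.63 from G and the perpendicular offset is √(43.7² − 28.63²) = 33.02. Taking the right-of-GU solution: E = (5.895, -17.86).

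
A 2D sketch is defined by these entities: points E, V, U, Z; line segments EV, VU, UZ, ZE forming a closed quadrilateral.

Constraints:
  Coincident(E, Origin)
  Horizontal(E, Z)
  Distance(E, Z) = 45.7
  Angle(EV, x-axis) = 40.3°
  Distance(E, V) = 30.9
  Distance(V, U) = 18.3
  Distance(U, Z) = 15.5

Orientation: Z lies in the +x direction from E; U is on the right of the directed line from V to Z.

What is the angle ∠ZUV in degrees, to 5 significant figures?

123.63°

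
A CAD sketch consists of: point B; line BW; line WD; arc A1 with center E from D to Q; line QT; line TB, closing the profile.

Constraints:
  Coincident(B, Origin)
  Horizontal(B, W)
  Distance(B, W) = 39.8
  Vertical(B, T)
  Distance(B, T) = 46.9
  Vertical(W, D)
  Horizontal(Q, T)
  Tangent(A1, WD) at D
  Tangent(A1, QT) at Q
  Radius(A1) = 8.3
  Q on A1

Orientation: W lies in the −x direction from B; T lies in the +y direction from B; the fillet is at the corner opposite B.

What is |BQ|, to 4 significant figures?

56.50

The virtual corner opposite B is at (-39.80, 46.90). The tangent condition forces ED to be normal to WD and tangency of A1 to QT means the radius EQ is perpendicular to QT, with radius 8.3, so the center E sits 8.3 in from both sides at E = (-31.50, 38.60). That places the tangent points at D = (-39.80, 38.60) on WD and Q = (-31.50, 46.90) on QT. Then |BQ| = |Q − B| = 56.50.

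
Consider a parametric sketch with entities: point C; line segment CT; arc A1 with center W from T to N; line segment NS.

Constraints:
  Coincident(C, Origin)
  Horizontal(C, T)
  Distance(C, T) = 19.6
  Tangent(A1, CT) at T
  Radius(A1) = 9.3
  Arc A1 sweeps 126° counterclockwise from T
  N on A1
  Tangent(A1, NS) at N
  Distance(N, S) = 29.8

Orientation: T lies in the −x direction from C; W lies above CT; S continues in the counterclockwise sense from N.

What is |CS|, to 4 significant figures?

48.86

On A1, T sits at bearing -90° from W; a 126° counterclockwise sweep puts N at bearing 36°, so N = W + 9.3·(cos 36°, sin 36°) = (-12.08, 14.77). Tangency of A1 to NS means the radius WN is perpendicular to NS, so NS runs along (−sin 36°, cos 36°); with |NS| = 29.8, S = (-29.59, 38.88). Then |CS| = |S − C| = 48.86.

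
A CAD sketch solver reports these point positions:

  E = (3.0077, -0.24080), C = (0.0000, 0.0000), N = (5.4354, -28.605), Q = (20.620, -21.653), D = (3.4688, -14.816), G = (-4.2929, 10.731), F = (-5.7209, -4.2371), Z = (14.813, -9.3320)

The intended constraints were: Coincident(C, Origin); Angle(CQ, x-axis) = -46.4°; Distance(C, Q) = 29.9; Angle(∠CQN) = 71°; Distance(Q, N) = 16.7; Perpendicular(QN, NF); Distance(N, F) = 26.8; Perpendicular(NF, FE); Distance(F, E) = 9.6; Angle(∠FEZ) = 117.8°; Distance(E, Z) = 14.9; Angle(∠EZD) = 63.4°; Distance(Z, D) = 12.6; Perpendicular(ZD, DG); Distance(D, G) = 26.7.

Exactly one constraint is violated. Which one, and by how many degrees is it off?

Perpendicular(ZD, DG) — off by 8.90°.

C = (0.00, 0.00) ✓; CQ at -46.40° ✓; |CQ| = 29.90 ✓; ∠CQN = 71.00° ✓; |QN| = 16.70 ✓; ∠(QN, NF) = 90.00° ✓; |NF| = 26.80 ✓; ∠(NF, FE) = 90.00° ✓; |FE| = 9.600 ✓; ∠FEZ = 117.8° ✓; |EZ| = 14.90 ✓; ∠EZD = 63.40° ✓; |ZD| = 12.60 ✓; ∠(ZD, DG) = 98.90° ✗; |DG| = 26.70 ✓.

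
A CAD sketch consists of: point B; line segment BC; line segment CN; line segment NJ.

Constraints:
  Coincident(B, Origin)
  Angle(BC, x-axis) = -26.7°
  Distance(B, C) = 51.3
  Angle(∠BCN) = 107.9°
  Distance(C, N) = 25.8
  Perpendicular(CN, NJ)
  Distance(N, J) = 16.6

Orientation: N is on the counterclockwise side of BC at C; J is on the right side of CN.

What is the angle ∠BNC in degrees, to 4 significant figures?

49.59°

B is at the origin; BC runs at -26.7° with length 51.3, so C = 51.3·(cos -26.7°, sin -26.7°) = (45.83, -23.05). ∠BCN = 107.9°, so CN runs at -26.7° + (180° − 107.9°) = 45.40° from the x-axis; with |CN| = 25.8, N = C + 25.8·(cos 45.40°, sin 45.40°) = (63.95, -4.680). Then cos ∠BNC = NB·NC / (|NB||NC|), giving 49.59°.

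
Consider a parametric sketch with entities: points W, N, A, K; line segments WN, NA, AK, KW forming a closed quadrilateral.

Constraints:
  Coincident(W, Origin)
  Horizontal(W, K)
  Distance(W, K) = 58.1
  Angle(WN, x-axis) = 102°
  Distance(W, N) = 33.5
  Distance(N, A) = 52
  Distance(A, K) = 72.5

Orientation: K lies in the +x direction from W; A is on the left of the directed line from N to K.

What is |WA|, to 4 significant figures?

74.60

W is at the origin; W and K share the same y with |WK| = 58.1 and K in +x, so K = (58.1, 0). WN runs at 102.0° with |WN| = 33.5, so N = (-6.965, 32.77). A is determined by |NA| = 52.0 and |AK| = 72.5 together: it lies at the intersection of circle(N, 52.0) and circle(K, 72.5). With |NK| = 72.85, the foot of the radical line on NK is 18.91 from N and the perpendicular offset is √(52.0² − 18.91²) = 48.44. Taking the left-of-NK solution: A = (31.71, 67.53).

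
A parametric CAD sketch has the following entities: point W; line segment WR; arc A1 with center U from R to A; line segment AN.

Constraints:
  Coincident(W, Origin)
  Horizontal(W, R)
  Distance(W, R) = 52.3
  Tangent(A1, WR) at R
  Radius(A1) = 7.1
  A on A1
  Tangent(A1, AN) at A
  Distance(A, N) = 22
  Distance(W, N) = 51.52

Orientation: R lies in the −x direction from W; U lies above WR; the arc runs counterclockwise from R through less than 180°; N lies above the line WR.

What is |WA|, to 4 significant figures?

45.68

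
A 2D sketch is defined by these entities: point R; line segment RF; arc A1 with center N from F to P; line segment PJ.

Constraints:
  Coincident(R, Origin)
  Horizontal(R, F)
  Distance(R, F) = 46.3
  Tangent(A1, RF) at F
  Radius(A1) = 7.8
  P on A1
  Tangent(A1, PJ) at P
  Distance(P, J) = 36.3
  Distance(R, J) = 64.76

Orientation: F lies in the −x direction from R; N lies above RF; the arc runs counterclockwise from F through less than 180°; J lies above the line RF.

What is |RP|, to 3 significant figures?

39.8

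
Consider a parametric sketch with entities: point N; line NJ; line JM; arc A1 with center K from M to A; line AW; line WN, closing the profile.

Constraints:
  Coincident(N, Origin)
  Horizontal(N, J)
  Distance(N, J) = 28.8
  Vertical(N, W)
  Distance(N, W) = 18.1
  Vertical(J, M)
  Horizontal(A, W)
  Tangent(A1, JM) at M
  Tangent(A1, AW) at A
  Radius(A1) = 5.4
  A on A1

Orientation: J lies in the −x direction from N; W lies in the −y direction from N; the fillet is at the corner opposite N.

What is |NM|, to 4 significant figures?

31.48

N is at the origin; N and J share the same y with |NJ| = 28.8 and J on the −x side, so J = (-28.80, 0.000). NW is vertical with |NW| = 18.1 and W on the −y side, so W = (0.000, -18.10). The virtual corner opposite N is at (-28.80, -18.10). A1 meets JM tangentially, so KM is at right angles to JM and A1 meets AW tangentially, so KA is at right angles to AW, with radius 5.4, so the center K sits 5.4 in from both sides at K = (-23.40, -12.70). That places the tangent points at M = (-28.80, -12.70) on JM and A = (-23.40, -18.10) on AW. Then |NM| = |M − N| = 31.48.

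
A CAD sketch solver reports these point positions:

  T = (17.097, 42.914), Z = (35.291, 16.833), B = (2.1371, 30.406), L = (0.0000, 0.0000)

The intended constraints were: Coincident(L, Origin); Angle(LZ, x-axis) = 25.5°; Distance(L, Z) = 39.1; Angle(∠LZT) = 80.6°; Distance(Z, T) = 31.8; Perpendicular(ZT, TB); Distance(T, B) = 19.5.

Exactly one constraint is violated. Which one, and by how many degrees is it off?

Perpendicular(ZT, TB) — off by 5.00°.

L = (0.00, 0.00) ✓; LZ at 25.50° ✓; |LZ| = 39.10 ✓; ∠LZT = 80.60° ✓; |ZT| = 31.80 ✓; ∠(ZT, TB) = 95.00° ✗; |TB| = 19.50 ✓.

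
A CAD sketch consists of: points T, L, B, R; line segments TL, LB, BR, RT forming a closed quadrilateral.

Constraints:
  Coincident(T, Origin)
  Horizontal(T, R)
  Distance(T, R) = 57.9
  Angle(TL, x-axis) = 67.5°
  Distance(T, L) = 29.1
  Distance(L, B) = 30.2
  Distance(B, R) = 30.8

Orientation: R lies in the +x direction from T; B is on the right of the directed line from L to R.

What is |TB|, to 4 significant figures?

27.16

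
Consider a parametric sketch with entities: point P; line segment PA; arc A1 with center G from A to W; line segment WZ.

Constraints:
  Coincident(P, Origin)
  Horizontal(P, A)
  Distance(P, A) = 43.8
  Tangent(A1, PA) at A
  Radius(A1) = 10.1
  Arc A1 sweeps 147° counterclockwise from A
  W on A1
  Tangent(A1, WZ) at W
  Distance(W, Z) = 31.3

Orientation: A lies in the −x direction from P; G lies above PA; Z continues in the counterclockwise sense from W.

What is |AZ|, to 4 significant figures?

41.22

P is at the origin; P and A share the same y with |PA| = 43.8 and A on the −x side, so A = (-43.80, 0.000). Tangency of A1 to PA means the radius GA is perpendicular to PA, so G = A + (0, 10.1) = (-43.80, 10.10). On A1, A sits at bearing -90° from G; a 147° counterclockwise sweep puts W at bearing 57°, so W = G + 10.1·(cos 57°, sin 57°) = (-38.30, 18.57). Since A1 is tangent to WZ there, GW ⟂ WZ, so WZ runs along (−sin 57°, cos 57°); with |WZ| = 31.3, Z = (-64.55, 35.62). Then |AZ| = |Z − A| = 41.22.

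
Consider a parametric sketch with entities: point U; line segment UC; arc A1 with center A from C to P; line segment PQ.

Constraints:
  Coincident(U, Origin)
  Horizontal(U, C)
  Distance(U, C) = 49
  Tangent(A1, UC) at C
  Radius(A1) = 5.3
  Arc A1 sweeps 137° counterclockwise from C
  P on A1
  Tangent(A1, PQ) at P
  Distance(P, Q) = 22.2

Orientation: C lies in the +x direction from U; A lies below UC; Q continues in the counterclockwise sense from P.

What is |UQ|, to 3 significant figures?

66.2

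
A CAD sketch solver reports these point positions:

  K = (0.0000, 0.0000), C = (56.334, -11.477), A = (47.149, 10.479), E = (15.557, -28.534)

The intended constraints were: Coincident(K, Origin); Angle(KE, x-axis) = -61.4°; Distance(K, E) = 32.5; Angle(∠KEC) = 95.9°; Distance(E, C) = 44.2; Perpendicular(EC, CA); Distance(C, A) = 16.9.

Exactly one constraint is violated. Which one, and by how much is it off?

Distance(C, A) = 16.9 — off by 6.90.

K = (0.00, 0.00) ✓; KE at -61.40° ✓; |KE| = 32.50 ✓; ∠KEC = 95.90° ✓; |EC| = 44.20 ✓; ∠(EC, CA) = 90.00° ✓; |CA| = 23.80 ✗.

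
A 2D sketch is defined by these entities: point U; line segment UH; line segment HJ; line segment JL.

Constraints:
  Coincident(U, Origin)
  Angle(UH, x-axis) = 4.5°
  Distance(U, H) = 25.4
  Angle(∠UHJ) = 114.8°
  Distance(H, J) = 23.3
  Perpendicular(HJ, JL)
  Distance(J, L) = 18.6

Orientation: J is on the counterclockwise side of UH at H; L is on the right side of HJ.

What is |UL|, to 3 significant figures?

53.7

U is at the origin; UH runs at 4.5° with length 25.4, so H = 25.4·(cos 4.5°, sin 4.5°) = (25.3, 1.99). ∠UHJ = 114.8°, so HJ runs at 4.5° + (180° − 114.8°) = 69.7° from the x-axis; with |HJ| = 23.3, J = H + 23.3·(cos 69.7°, sin 69.7°) = (33.4, 23.8). HJ ⟂ JL; with |JL| = 18.6 on the right of HJ, L = J + 18.6·(0.938, -0.347) = (50.9, 17.4). Then |UL| = |L − U| = 53.7.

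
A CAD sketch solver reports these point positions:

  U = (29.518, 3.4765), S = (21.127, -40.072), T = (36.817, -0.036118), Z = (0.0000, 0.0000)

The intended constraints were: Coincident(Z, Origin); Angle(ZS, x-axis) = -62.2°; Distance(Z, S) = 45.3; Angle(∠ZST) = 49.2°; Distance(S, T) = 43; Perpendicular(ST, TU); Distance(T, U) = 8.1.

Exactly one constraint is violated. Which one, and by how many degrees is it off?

Perpendicular(ST, TU) — off by 4.30°.

Z = (0.00, 0.00) ✓; ZS at -62.20° ✓; |ZS| = 45.30 ✓; ∠ZST = 49.20° ✓; |ST| = 43.00 ✓; ∠(ST, TU) = 85.70° ✗; |TU| = 8.100 ✓.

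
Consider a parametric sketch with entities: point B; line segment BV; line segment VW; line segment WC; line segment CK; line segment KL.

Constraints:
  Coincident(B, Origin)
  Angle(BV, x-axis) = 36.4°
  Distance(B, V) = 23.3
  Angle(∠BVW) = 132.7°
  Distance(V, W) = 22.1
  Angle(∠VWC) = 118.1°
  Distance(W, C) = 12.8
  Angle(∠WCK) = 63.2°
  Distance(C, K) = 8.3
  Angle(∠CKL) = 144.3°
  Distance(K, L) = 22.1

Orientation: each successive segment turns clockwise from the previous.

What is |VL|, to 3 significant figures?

1.89

∠WCK = 63.2° gives CK at 170° from the x-axis; with |CK| = 8.3, K = (36.1, -1.20). ∠CKL = 144.3° gives KL at 135° from the x-axis; with |KL| = 22.1, L = (20.5, 14.5). Then |VL| = |L − V| = 1.89.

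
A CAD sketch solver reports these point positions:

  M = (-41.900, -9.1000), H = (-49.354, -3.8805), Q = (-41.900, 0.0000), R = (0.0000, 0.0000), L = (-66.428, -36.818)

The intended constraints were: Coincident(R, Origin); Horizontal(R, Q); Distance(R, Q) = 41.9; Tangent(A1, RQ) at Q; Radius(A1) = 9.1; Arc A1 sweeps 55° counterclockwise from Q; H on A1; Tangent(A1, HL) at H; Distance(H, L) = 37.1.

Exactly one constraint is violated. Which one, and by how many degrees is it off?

Tangent(A1, HL) at H — off by 7.60°.

R = (0.00, 0.00) ✓; R.y = 0.00, Q.y = 0.00 ✓; |RQ| = 41.90 ✓; ∠(MQ, QR) = 90.00° ✓; |MQ| = 9.100 ✓; bearing(M→H) − bearing(M→Q) = 55.00° ✓; |MH| = 9.100 ✓; ∠(MH, HL) = 82.40° ✗; |HL| = 37.10 ✓.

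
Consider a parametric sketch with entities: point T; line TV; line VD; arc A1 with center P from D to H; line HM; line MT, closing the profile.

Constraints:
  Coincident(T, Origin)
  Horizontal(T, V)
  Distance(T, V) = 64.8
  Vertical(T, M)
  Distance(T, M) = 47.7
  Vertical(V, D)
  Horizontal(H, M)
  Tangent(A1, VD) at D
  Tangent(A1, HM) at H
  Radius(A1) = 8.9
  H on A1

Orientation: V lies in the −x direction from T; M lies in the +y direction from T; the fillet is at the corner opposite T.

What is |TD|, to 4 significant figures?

75.53

T is at the origin; T and V share the same y with |TV| = 64.8 and V on the −x side, so V = (-64.80, 0.000). T and M share the same x with |TM| = 47.7 and M on the +y side, so M = (0.000, 47.70). The virtual corner opposite T is at (-64.80, 47.70). Since A1 is tangent to VD there, PD ⟂ VD and A1 meets HM tangentially, so PH is at right angles to HM, with radius 8.9, so the center P sits 8.9 in from both sides at P = (-55.90, 38.80). That places the tangent points at D = (-64.80, 38.80) on VD and H = (-55.90, 47.70) on HM. Then |TD| = |D − T| = 75.53.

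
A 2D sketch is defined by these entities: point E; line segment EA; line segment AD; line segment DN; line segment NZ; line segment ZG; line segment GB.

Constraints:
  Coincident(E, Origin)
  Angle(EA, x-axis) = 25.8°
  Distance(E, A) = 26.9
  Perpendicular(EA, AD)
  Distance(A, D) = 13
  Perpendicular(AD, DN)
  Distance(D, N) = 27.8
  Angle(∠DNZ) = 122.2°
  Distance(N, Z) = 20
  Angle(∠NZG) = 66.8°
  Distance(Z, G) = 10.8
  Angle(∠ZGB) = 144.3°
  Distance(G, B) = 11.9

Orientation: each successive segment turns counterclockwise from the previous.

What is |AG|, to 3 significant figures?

28.4

E is at the origin; EA runs at 25.8° with length 26.9, so A = (24.2, 11.7). EA is perpendicular to AD, so AD runs at 116°; with |AD| = 13.0, D = (18.6, 23.4). AD is perpendicular to DN, so DN runs at -154°; with |DN| = 27.8, N = (-6.47, 11.3). ∠DNZ = 122.2° gives NZ at -96.4° from the x-axis; with |NZ| = 20.0, Z = (-8.70, -8.56). ∠NZG = 66.8° gives ZG at 16.8° from the x-axis; with |ZG| = 10.8, G = (1.64, -5.44). Then |AG| = |G − A| = 28.4.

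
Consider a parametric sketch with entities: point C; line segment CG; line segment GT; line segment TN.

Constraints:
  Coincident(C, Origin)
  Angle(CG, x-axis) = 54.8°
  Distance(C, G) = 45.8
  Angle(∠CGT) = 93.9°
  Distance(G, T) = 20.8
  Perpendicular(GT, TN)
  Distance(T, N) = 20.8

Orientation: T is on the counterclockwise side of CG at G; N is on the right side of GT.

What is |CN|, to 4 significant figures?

70.66

C is at the origin; CG runs at 54.8° with length 45.8, so G = 45.8·(cos 54.8°, sin 54.8°) = (26.40, 37.43). ∠CGT = 93.9°, so GT runs at 54.8° + (180° − 93.9°) = 140.9° from the x-axis; with |GT| = 20.8, T = G + 20.8·(cos 140.9°, sin 140.9°) = (10.26, 50.54). The perpendicularity gives TN at right angles to GT; with |TN| = 20.8 on the right of GT, N = T + 20.8·(0.6307, 0.7760) = (23.38, 66.69). Then |CN| = |N − C| = 70.66.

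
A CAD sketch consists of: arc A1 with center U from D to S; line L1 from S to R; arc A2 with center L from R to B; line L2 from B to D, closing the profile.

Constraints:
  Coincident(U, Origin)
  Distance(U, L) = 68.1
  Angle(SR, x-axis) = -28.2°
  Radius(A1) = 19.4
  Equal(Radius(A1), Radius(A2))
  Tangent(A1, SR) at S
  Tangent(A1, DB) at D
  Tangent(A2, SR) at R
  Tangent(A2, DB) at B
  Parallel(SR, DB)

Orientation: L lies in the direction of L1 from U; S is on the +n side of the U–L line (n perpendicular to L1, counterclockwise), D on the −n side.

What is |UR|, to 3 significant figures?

70.8

The slot axis is L1's direction at -28.2°, so u = (cos -28.2°, sin -28.2°) = (0.881, -0.473) and n = (−sin -28.2°, cos -28.2°) = (0.473, 0.881). U is at the origin and L lies 68.1 along u from U, so L = 68.1·u = (60.0, -32.2). Tangency of A1 to both parallel lines with radius 19.4 puts S and D at U ± 19.4·n: S = (9.17, 17.1), D = (-9.17, -17.1). Equal radii place R and B the same way about L: R = L + 19.4·n = (69.2, -15.1), B = L − 19.4·n = (50.8, -49.3). Then |UR| = |R − U| = 70.8.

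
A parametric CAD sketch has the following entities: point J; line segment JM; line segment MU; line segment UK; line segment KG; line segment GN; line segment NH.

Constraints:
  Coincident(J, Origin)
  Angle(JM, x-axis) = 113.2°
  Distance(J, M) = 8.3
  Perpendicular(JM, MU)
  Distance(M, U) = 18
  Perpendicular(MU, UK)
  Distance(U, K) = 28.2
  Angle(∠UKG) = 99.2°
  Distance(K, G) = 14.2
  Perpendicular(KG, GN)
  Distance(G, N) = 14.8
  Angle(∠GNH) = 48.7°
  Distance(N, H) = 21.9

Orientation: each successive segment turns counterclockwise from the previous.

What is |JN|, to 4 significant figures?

7.732

J is at the origin; JM runs at 113.2° with length 8.3, so M = (-3.270, 7.629). JM ⟂ MU, so MU runs at -156.8°; with |MU| = 18.0, U = (-19.81, 0.5379). The perpendicularity gives UK at right angles to MU, so UK runs at -66.80°; with |UK| = 28.2, K = (-8.705, -25.38). ∠UKG = 99.2° gives KG at 14.00° from the x-axis; with |KG| = 14.2, G = (5.073, -21.95). The perpendicularity gives GN at right angles to KG, so GN runs at 104.0°; with |GN| = 14.8, N = (1.493, -7.586). Then |JN| = |N − J| = 7.732.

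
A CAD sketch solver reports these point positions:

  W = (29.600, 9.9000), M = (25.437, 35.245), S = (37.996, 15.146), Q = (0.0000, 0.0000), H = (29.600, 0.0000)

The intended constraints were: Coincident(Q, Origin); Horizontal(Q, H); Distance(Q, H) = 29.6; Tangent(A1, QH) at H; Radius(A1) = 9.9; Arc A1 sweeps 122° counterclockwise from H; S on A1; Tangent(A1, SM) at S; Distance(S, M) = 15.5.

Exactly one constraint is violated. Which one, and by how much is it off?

Distance(S, M) = 15.5 — off by 8.20.

Q = (0.00, 0.00) ✓; Q.y = 0.00, H.y = 0.00 ✓; |QH| = 29.60 ✓; ∠(WH, HQ) = 90.00° ✓; |WH| = 9.900 ✓; bearing(W→S) − bearing(W→H) = 122.0° ✓; |WS| = 9.900 ✓; ∠(WS, SM) = 90.00° ✓; |SM| = 23.70 ✗.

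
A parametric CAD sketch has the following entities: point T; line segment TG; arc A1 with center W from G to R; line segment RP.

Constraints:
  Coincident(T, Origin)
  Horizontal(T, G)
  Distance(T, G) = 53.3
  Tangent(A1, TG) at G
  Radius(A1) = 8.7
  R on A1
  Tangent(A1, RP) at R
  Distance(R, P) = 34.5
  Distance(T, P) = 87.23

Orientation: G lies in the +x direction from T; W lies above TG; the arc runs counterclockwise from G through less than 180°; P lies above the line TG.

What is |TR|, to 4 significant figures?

60.08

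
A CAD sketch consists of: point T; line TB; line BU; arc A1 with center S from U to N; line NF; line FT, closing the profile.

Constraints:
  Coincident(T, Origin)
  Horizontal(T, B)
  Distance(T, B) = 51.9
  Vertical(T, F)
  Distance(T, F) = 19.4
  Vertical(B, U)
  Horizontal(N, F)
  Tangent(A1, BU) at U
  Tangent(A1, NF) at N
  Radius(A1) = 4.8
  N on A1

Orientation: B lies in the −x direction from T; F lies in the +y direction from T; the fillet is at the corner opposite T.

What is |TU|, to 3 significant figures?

53.9

The virtual corner opposite T is at (-51.9, 19.4). A1 meets BU tangentially, so SU is at right angles to BU and A1 meets NF tangentially, so SN is at right angles to NF, with radius 4.8, so the center S sits 4.8 in from both sides at S = (-47.1, 14.6). That places the tangent points at U = (-51.9, 14.6) on BU and N = (-47.1, 19.4) on NF. Then |TU| = |U − T| = 53.9.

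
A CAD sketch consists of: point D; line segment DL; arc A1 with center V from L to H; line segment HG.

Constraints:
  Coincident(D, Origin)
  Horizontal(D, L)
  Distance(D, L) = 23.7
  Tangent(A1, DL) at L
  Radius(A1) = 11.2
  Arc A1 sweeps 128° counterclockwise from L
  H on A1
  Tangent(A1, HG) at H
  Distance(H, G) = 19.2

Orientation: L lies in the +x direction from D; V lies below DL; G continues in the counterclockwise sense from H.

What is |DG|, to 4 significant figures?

42.62

D is at the origin; D and L share the same y with |DL| = 23.7 and L on the +x side, so L = (23.70, 0.000). A1 meets DL tangentially, so VL is at right angles to DL, so V = L + (0, -11.2) = (23.70, -11.20). On A1, L sits at bearing 90° from V; a 128° counterclockwise sweep puts H at bearing 218°, so H = V + 11.2·(cos 218°, sin 218°) = (14.87, -18.10). The tangent condition forces VH to be normal to HG, so HG runs along (−sin 218°, cos 218°); with |HG| = 19.2, G = (26.69, -33.23). Then |DG| = |G − D| = 42.62.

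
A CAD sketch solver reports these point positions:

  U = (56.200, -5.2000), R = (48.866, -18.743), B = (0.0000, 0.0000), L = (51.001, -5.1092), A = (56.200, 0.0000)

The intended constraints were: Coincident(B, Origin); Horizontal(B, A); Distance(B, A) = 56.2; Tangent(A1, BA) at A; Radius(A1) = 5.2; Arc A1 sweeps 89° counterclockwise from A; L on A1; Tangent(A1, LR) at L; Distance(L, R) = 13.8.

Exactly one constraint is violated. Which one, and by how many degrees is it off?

Tangent(A1, LR) at L — off by 7.90°.

B = (0.00, 0.00) ✓; B.y = 0.00, A.y = 0.00 ✓; |BA| = 56.20 ✓; ∠(UA, AB) = 90.00° ✓; |UA| = 5.200 ✓; bearing(U→L) − bearing(U→A) = 89.00° ✓; |UL| = 5.200 ✓; ∠(UL, LR) = 97.90° ✗; |LR| = 13.80 ✓.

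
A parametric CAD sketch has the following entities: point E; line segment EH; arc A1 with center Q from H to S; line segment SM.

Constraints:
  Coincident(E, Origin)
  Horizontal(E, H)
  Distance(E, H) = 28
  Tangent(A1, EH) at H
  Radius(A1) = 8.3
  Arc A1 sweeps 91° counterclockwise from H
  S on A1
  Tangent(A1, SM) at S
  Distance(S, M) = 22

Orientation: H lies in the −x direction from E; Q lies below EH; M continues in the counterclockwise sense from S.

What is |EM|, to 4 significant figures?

47.08

On A1, H sits at bearing 90° from Q; a 91° counterclockwise sweep puts S at bearing 181°, so S = Q + 8.3·(cos 181°, sin 181°) = (-36.30, -8.445). Since A1 is tangent to SM there, QS ⟂ SM, so SM runs along (−sin 181°, cos 181°); with |SM| = 22.0, M = (-35.91, -30.44). Then |EM| = |M − E| = 47.08.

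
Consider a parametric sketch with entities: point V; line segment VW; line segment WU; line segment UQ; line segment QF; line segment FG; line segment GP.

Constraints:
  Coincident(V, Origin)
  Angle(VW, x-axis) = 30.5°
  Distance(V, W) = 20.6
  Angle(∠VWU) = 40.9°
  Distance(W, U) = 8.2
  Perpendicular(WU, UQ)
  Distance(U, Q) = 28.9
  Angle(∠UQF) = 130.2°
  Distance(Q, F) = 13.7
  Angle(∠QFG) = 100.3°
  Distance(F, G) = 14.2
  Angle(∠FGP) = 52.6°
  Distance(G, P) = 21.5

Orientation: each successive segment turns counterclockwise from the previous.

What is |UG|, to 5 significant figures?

35.821

V is at the origin; VW runs at 30.5° with length 20.6, so W = (17.750, 10.455). ∠VWU = 40.9° gives WU at 169.60° from the x-axis; with |WU| = 8.2, U = (9.6843, 11.936). WU ⟂ UQ, so UQ runs at -100.40°; with |UQ| = 28.9, Q = (4.4673, -16.490). ∠UQF = 130.2° gives QF at -50.600° from the x-axis; with |QF| = 13.7, F = (13.163, -27.076). ∠QFG = 100.3° gives FG at 29.100° from the x-axis; with |FG| = 14.2, G = (25.571, -20.170). Then |UG| = |G − U| = 35.821.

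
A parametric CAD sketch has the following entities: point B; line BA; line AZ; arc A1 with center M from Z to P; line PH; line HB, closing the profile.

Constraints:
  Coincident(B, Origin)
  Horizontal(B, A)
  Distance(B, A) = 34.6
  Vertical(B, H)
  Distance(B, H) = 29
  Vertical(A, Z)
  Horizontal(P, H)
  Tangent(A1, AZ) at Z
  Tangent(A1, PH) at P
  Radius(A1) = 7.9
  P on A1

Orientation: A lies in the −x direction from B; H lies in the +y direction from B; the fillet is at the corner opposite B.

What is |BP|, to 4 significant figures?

39.42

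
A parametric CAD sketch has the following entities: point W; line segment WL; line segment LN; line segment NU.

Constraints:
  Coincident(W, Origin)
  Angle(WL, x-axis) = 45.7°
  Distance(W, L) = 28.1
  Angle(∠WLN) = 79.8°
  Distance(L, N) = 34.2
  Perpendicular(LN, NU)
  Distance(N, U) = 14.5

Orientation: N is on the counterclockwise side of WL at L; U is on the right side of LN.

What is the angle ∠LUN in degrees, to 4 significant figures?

67.02°

W is at the origin; WL runs at 45.7° with length 28.1, so L = 28.1·(cos 45.7°, sin 45.7°) = (19.63, 20.11). ∠WLN = 79.8°, so LN runs at 45.7° + (180° − 79.8°) = 145.9° from the x-axis; with |LN| = 34.2, N = L + 34.2·(cos 145.9°, sin 145.9°) = (-8.694, 39.28). The perpendicularity gives NU at right angles to LN; with |NU| = 14.5 on the right of LN, U = N + 14.5·(0.5606, 0.8281) = (-0.5649, 51.29). Then cos ∠LUN = UL·UN / (|UL||UN|), giving 67.02°.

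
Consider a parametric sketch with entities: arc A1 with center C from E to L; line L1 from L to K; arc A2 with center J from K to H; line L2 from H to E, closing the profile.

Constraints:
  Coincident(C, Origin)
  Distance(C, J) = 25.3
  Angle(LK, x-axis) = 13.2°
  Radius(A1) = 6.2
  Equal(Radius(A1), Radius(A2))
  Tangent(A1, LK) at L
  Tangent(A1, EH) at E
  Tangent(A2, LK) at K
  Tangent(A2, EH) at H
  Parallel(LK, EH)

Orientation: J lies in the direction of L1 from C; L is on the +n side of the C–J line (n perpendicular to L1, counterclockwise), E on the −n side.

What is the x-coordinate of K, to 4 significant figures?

23.22

The slot axis is L1's direction at 13.2°, so u = (cos 13.2°, sin 13.2°) = (0.9736, 0.2284) and n = (−sin 13.2°, cos 13.2°) = (-0.2284, 0.9736). C is at the origin and J lies 25.3 along u from C, so J = 25.3·u = (24.63, 5.777). Tangency of A1 to both parallel lines with radius 6.2 puts L and E at C ± 6.2·n: L = (-1.416, 6.036), E = (1.416, -6.036). Equal radii place K and H the same way about J: K = J + 6.2·n = (23.22, 11.81), H = J − 6.2·n = (26.05, -0.2589). So K.x = 23.22.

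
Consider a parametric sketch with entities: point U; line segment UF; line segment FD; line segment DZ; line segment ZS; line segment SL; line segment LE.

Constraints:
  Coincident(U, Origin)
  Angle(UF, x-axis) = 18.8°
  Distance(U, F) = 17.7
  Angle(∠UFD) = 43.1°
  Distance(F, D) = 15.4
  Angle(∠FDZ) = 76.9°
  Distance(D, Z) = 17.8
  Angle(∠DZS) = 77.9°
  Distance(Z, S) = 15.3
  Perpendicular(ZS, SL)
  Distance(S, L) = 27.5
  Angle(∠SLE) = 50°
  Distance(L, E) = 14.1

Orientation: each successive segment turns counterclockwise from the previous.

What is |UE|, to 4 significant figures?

13.54

U is at the origin; UF runs at 18.8° with length 17.7, so F = (16.76, 5.704). ∠UFD = 43.1° gives FD at 155.7° from the x-axis; with |FD| = 15.4, D = (2.720, 12.04). ∠FDZ = 76.9° gives DZ at -101.2° from the x-axis; with |DZ| = 17.8, Z = (-0.7373, -5.420). ∠DZS = 77.9° gives ZS at 0.9000° from the x-axis; with |ZS| = 15.3, S = (14.56, -5.179). ZS is perpendicular to SL, so SL runs at 90.90°; with |SL| = 27.5, L = (14.13, 22.32). ∠SLE = 50.0° gives LE at -139.1° from the x-axis; with |LE| = 14.1, E = (3.471, 13.09). Then |UE| = |E − U| = 13.54.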